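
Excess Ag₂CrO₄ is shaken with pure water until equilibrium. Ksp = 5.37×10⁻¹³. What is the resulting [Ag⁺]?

1.02×10⁻⁴ M

Ag₂CrO₄(s) ⇌ 2 Ag⁺(aq) + CrO₄²⁻(aq)
With molar solubility s: [Ag⁺] = 2s, [CrO₄²⁻] = s.
Ksp = [Ag⁺]^2[CrO₄²⁻] = (2s)^2 · s = 4s^3 = 5.37×10⁻¹³
s = 5.12×10⁻⁵ mol L⁻¹
[Ag⁺] = 2s = 1.02×10⁻⁴ mol L⁻¹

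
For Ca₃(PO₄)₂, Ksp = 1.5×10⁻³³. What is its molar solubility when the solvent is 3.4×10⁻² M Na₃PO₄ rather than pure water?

Ca₃(PO₄)₂(s) ⇌ 3 Ca²⁺(aq) + 2 PO₄³⁻(aq)
With PO₄³⁻ already at 3.4×10⁻² M and s small, take [PO₄³⁻] ≈ 3.4×10⁻² M and [Ca²⁺] = 3s.
Ksp = [Ca²⁺]^3[PO₄³⁻]^2 = (3s)^3(3.4×10⁻²)^2
(3s)^3 = 1.5×10⁻³³ / (3.4×10⁻²)^2 = 1.3×10⁻³⁰
s = 3.6×10⁻¹¹ M

3.6×10⁻¹¹ M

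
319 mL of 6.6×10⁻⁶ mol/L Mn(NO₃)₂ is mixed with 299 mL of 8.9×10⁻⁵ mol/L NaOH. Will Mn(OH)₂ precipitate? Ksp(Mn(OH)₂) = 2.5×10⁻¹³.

No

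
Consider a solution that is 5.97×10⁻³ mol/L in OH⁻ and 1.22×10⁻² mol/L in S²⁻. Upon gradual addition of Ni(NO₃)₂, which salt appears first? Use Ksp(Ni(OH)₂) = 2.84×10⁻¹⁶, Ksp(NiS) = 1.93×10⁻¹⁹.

NiS

The threshold for precipitation is Q = Ksp.
For Ni(OH)₂: [Ni²⁺] = (Ksp/[OH⁻]^2) = 7.97×10⁻¹² mol/L
For NiS: [Ni²⁺] = (Ksp/[S²⁻]) = 1.58×10⁻¹⁷ mol/L
NiS requires the lower [Ni²⁺], so it precipitates first.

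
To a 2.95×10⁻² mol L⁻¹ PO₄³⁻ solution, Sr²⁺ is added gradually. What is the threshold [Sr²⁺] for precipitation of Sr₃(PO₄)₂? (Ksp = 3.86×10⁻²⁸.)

7.63×10⁻⁹ M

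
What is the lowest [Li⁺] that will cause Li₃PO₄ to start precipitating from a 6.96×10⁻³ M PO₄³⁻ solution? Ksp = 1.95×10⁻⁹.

Precipitation begins when Q = Ksp.
Li₃PO₄(s) ⇌ 3 Li⁺(aq) + PO₄³⁻(aq)
Ksp = [Li⁺]^3[PO₄³⁻] = [Li⁺]^3(6.96×10⁻³)
[Li⁺]^3 = 1.95×10⁻⁹ / (6.96×10⁻³) = 2.80×10⁻⁷
[Li⁺] = 6.54×10⁻³ M

6.54×10⁻³ M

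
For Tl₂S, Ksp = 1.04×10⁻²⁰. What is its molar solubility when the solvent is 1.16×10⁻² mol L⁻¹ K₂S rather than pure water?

Tl₂S(s) ⇌ 2 Tl⁺(aq) + S²⁻(aq)
With S²⁻ already at 1.16×10⁻² mol L⁻¹ and s small, take [S²⁻] ≈ 1.16×10⁻² mol L⁻¹ and [Tl⁺] = 2s.
Ksp = [Tl⁺]^2[S²⁻] = (2s)^2(1.16×10⁻²)
(2s)^2 = 1.04×10⁻²⁰ / (1.16×10⁻²) = 8.97×10⁻¹⁹
s = 4.73×10⁻¹⁰ mol L⁻¹

4.73×10⁻¹⁰ M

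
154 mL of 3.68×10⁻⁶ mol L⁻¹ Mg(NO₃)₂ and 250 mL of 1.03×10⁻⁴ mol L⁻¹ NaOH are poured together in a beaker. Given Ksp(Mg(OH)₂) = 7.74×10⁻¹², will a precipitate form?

No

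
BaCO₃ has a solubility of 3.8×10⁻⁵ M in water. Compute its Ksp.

BaCO₃(s) ⇌ Ba²⁺(aq) + CO₃²⁻(aq)
Call the molar solubility s, so that [Ba²⁺] = s and [CO₃²⁻] = s.
Ksp = [Ba²⁺][CO₃²⁻] = s · s = s^2
Ksp = (3.8×10⁻⁵)^2 = 1.4×10⁻⁹

Ksp = 1.4×10⁻⁹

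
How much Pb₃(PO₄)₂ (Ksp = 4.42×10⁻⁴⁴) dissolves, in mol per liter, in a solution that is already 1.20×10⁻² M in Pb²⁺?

8.00×10⁻²⁰ M

Pb₃(PO₄)₂(s) ⇌ 3 Pb²⁺(aq) + 2 PO₄³⁻(aq)
The solution already contains Pb²⁺ at 1.20×10⁻² M. Let s be the molar solubility of Pb₃(PO₄)₂.
[Pb²⁺] ≈ 1.20×10⁻² M (common ion dominates); [PO₄³⁻] = 2s.
Ksp = [Pb²⁺]^3[PO₄³⁻]^2 = (1.20×10⁻²)^3(2s)^2
(2s)^2 = 4.42×10⁻⁴⁴ / (1.20×10⁻²)^3 = 2.56×10⁻³⁸
s = 8.00×10⁻²⁰ M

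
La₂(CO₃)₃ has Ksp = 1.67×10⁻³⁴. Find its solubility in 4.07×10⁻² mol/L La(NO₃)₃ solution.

La₂(CO₃)₃(s) ⇌ 2 La³⁺(aq) + 3 CO₃²⁻(aq)
Let s be the solubility of La₂(CO₃)₃ here. The common ion gives [La³⁺] ≈ 4.07×10⁻² mol/L, and [CO₃²⁻] = 3s.
Ksp = [La³⁺]^2[CO₃²⁻]^3 = (4.07×10⁻²)^2(3s)^3
(3s)^3 = 1.67×10⁻³⁴ / (4.07×10⁻²)^2 = 1.01×10⁻³¹
s = 1.55×10⁻¹¹ mol/L

1.55×10⁻¹¹ M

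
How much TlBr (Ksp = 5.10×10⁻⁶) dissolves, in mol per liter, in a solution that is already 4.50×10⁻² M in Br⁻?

TlBr(s) ⇌ Tl⁺(aq) + Br⁻(aq)
With Br⁻ already at 4.50×10⁻² M and s small, take [Br⁻] ≈ 4.50×10⁻² M and [Tl⁺] = s.
Ksp = [Tl⁺][Br⁻] = s(4.50×10⁻²)
s = 5.10×10⁻⁶ / (4.50×10⁻²) = 1.13×10⁻⁴
s = 1.13×10⁻⁴ M

1.13×10⁻⁴ M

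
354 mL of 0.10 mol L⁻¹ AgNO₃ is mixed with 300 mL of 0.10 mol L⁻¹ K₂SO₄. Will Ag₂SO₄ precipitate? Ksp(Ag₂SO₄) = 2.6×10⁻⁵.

After mixing, V = 354 mL + 300 mL = 654 mL.
[Ag⁺] = (0.10)(354)/654 = 5.4×10⁻² mol L⁻¹
[SO₄²⁻] = (0.10)(300)/654 = 4.6×10⁻² mol L⁻¹
Q = [Ag⁺]^2[SO₄²⁻] = 1.3×10⁻⁴
Q = 1.3×10⁻⁴ > Ksp = 2.6×10⁻⁵, so the solution is supersaturated and Ag₂SO₄ precipitates.

Yes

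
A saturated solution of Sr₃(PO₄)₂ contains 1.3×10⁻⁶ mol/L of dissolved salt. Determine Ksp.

Sr₃(PO₄)₂(s) ⇌ 3 Sr²⁺(aq) + 2 PO₄³⁻(aq)
For each mole of Sr₃(PO₄)₂ that dissolves per liter, [Sr²⁺] = 3s and [PO₄³⁻] = 2s; let s denote this solubility.
Ksp = [Sr²⁺]^3[PO₄³⁻]^2 = (3s)^3 · (2s)^2 = 108s^5
Ksp = 108 × (1.3×10⁻⁶)^5 = 4.0×10⁻²⁸

Ksp = 4.0×10⁻²⁸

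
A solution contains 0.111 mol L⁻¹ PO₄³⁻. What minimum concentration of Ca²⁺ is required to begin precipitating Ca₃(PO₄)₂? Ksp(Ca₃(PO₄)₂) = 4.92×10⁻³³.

7.36×10⁻¹¹ M

Precipitation begins when Q = Ksp.
Ca₃(PO₄)₂(s) ⇌ 3 Ca²⁺(aq) + 2 PO₄³⁻(aq)
Ksp = [Ca²⁺]^3[PO₄³⁻]^2 = [Ca²⁺]^3(0.111)^2
[Ca²⁺]^3 = 4.92×10⁻³³ / (0.111)^2 = 3.99×10⁻³¹
[Ca²⁺] = 7.36×10⁻¹¹ mol L⁻¹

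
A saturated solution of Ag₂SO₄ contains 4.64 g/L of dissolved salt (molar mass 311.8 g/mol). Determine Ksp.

Ksp = 1.32×10⁻⁵

s = (4.64 g L⁻¹)/(311.8 g mol⁻¹) = 1.4881×10⁻² M
Ag₂SO₄(s) ⇌ 2 Ag⁺(aq) + SO₄²⁻(aq)
For each mole of Ag₂SO₄ that dissolves per liter, [Ag⁺] = 2s and [SO₄²⁻] = s; let s denote this solubility.
Ksp = [Ag⁺]^2[SO₄²⁻] = (2s)^2 · s = 4s^3
Ksp = 4 × (1.4881×10⁻²)^3 = 1.32×10⁻⁵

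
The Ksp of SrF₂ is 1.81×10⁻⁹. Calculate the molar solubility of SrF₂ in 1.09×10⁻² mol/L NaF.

1.52×10⁻⁵ M

SrF₂(s) ⇌ Sr²⁺(aq) + 2 F⁻(aq)
With F⁻ already at 1.09×10⁻² mol/L and s small, take [F⁻] ≈ 1.09×10⁻² mol/L and [Sr²⁺] = s.
Ksp = [Sr²⁺][F⁻]^2 = s(1.09×10⁻²)^2
s = 1.81×10⁻⁹ / (1.09×10⁻²)^2 = 1.52×10⁻⁵
s = 1.52×10⁻⁵ mol/L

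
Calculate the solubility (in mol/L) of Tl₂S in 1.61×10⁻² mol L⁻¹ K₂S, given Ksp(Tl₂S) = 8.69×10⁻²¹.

Tl₂S(s) ⇌ 2 Tl⁺(aq) + S²⁻(aq)
The solution already contains S²⁻ at 1.61×10⁻² mol L⁻¹. Let s be the molar solubility of Tl₂S.
[S²⁻] ≈ 1.61×10⁻² mol L⁻¹ (common ion dominates); [Tl⁺] = 2s.
Ksp = [Tl⁺]^2[S²⁻] = (2s)^2(1.61×10⁻²)
(2s)^2 = 8.69×10⁻²¹ / (1.61×10⁻²) = 5.40×10⁻¹⁹
s = 3.67×10⁻¹⁰ mol L⁻¹

3.67×10⁻¹⁰ M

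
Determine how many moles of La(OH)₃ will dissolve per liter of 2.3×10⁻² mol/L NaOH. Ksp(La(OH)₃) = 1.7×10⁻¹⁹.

1.4×10⁻¹⁴ M

La(OH)₃(s) ⇌ La³⁺(aq) + 3 OH⁻(aq)
Let s be the solubility of La(OH)₃ here. The common ion gives [OH⁻] ≈ 2.3×10⁻² mol/L, and [La³⁺] = s.
Ksp = [La³⁺][OH⁻]^3 = s(2.3×10⁻²)^3
s = 1.7×10⁻¹⁹ / (2.3×10⁻²)^3 = 1.4×10⁻¹⁴
s = 1.4×10⁻¹⁴ mol/L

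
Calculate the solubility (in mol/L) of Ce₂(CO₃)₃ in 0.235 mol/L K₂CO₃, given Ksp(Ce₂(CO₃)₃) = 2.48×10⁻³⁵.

Ce₂(CO₃)₃(s) ⇌ 2 Ce³⁺(aq) + 3 CO₃²⁻(aq)
Let s be the solubility of Ce₂(CO₃)₃ here. The common ion gives [CO₃²⁻] ≈ 0.235 mol/L, and [Ce³⁺] = 2s.
Ksp = [Ce³⁺]^2[CO₃²⁻]^3 = (2s)^2(0.235)^3
(2s)^2 = 2.48×10⁻³⁵ / (0.235)^3 = 1.91×10⁻³³
s = 2.19×10⁻¹⁷ mol/L

2.19×10⁻¹⁷ M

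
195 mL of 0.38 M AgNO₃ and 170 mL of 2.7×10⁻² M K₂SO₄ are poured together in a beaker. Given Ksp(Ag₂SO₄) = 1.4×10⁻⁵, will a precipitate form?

After mixing, V = 195 mL + 170 mL = 365 mL.
[Ag⁺] = (0.38)(195)/365 = 0.20 M
[SO₄²⁻] = (2.7×10⁻²)(170)/365 = 1.3×10⁻² M
Q = [Ag⁺]^2[SO₄²⁻] = 5.2×10⁻⁴
Since Q (5.2×10⁻⁴) exceeds Ksp (1.4×10⁻⁵), Ag₂SO₄ will precipitate.

Yes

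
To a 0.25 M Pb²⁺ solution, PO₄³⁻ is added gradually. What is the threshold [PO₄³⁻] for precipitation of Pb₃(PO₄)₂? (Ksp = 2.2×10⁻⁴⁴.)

A salt starts to precipitate once the ion product Q reaches its Ksp.
Pb₃(PO₄)₂(s) ⇌ 3 Pb²⁺(aq) + 2 PO₄³⁻(aq)
Ksp = [Pb²⁺]^3[PO₄³⁻]^2 = [PO₄³⁻]^2(0.25)^3
[PO₄³⁻]^2 = 2.2×10⁻⁴⁴ / (0.25)^3 = 1.4×10⁻⁴²
[PO₄³⁻] = 1.2×10⁻²¹ M

1.2×10⁻²¹ M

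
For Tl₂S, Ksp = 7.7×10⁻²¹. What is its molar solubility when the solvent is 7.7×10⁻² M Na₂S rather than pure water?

1.6×10⁻¹⁰ M

Tl₂S(s) ⇌ 2 Tl⁺(aq) + S²⁻(aq)
With S²⁻ already at 7.7×10⁻² M and s small, take [S²⁻] ≈ 7.7×10⁻² M and [Tl⁺] = 2s.
Ksp = [Tl⁺]^2[S²⁻] = (2s)^2(7.7×10⁻²)
(2s)^2 = 7.7×10⁻²¹ / (7.7×10⁻²) = 1.0×10⁻¹⁹
s = 1.6×10⁻¹⁰ M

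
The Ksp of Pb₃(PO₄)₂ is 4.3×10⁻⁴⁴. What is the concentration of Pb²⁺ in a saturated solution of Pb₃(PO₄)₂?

2.5×10⁻⁹ M

Pb₃(PO₄)₂(s) ⇌ 3 Pb²⁺(aq) + 2 PO₄³⁻(aq)
Call the molar solubility s, so that [Pb²⁺] = 3s and [PO₄³⁻] = 2s.
Ksp = [Pb²⁺]^3[PO₄³⁻]^2 = (3s)^3 · (2s)^2 = 108s^5 = 4.3×10⁻⁴⁴
s = 8.3×10⁻¹⁰ mol L⁻¹
[Pb²⁺] = 3s = 2.5×10⁻⁹ mol L⁻¹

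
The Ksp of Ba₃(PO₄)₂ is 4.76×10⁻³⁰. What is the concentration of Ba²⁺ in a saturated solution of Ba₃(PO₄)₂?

Ba₃(PO₄)₂(s) ⇌ 3 Ba²⁺(aq) + 2 PO₄³⁻(aq)
With molar solubility s: [Ba²⁺] = 3s, [PO₄³⁻] = 2s.
Ksp = [Ba²⁺]^3[PO₄³⁻]^2 = (3s)^3 · (2s)^2 = 108s^5 = 4.76×10⁻³⁰
s = 5.36×10⁻⁷ mol/L
[Ba²⁺] = 3s = 1.61×10⁻⁶ mol/L

1.61×10⁻⁶ M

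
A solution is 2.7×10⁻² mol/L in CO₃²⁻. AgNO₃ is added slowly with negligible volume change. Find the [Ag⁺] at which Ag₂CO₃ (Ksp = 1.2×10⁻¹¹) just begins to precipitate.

2.1×10⁻⁵ M

A salt starts to precipitate once the ion product Q reaches its Ksp.
Ag₂CO₃(s) ⇌ 2 Ag⁺(aq) + CO₃²⁻(aq)
Ksp = [Ag⁺]^2[CO₃²⁻] = [Ag⁺]^2(2.7×10⁻²)
[Ag⁺]^2 = 1.2×10⁻¹¹ / (2.7×10⁻²) = 4.4×10⁻¹⁰
[Ag⁺] = 2.1×10⁻⁵ mol/L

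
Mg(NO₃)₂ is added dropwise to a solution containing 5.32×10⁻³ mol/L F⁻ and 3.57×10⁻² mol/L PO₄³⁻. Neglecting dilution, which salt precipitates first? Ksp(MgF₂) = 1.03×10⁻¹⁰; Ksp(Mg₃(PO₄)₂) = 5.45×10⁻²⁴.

The threshold for precipitation is Q = Ksp.
For MgF₂: [Mg²⁺] = (Ksp/[F⁻]^2) = 3.64×10⁻⁶ mol/L
For Mg₃(PO₄)₂: [Mg²⁺] = (Ksp/[PO₄³⁻]^2)^(1/3) = 1.62×10⁻⁷ mol/L
Since Mg₃(PO₄)₂ needs less Mg²⁺ to reach saturation, it precipitates first.

Mg₃(PO₄)₂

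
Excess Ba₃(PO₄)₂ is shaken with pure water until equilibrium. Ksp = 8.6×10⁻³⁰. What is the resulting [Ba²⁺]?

Ba₃(PO₄)₂(s) ⇌ 3 Ba²⁺(aq) + 2 PO₄³⁻(aq)
Let s be the molar solubility. Then [Ba²⁺] = 3s and [PO₄³⁻] = 2s.
Ksp = [Ba²⁺]^3[PO₄³⁻]^2 = (3s)^3 · (2s)^2 = 108s^5 = 8.6×10⁻³⁰
s = 6.0×10⁻⁷ M
[Ba²⁺] = 3s = 1.8×10⁻⁶ M

1.8×10⁻⁶ M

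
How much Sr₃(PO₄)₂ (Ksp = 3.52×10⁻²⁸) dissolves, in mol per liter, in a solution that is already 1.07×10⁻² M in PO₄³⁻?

4.85×10⁻⁹ M

Sr₃(PO₄)₂(s) ⇌ 3 Sr²⁺(aq) + 2 PO₄³⁻(aq)
The solution already contains PO₄³⁻ at 1.07×10⁻² M. Let s be the molar solubility of Sr₃(PO₄)₂.
[PO₄³⁻] ≈ 1.07×10⁻² M (common ion dominates); [Sr²⁺] = 3s.
Ksp = [Sr²⁺]^3[PO₄³⁻]^2 = (3s)^3(1.07×10⁻²)^2
(3s)^3 = 3.52×10⁻²⁸ / (1.07×10⁻²)^2 = 3.07×10⁻²⁴
s = 4.85×10⁻⁹ M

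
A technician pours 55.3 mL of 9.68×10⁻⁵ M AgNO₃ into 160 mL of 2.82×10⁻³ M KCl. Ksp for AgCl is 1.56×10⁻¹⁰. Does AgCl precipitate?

Yes

The combined volume is 215.3 mL.
[Ag⁺] = (9.68×10⁻⁵)(55.3)/215.3 = 2.49×10⁻⁵ M
[Cl⁻] = (2.82×10⁻³)(160)/215.3 = 2.10×10⁻³ M
Q = [Ag⁺][Cl⁻] = 5.21×10⁻⁸
Q = 5.21×10⁻⁸ > Ksp = 1.56×10⁻¹⁰, so the solution is supersaturated and AgCl precipitates.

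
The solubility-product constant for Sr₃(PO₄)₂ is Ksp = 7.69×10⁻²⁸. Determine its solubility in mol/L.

Sr₃(PO₄)₂(s) ⇌ 3 Sr²⁺(aq) + 2 PO₄³⁻(aq)
For each mole of Sr₃(PO₄)₂ that dissolves per liter, [Sr²⁺] = 3s and [PO₄³⁻] = 2s; let s denote this solubility.
Ksp = [Sr²⁺]^3[PO₄³⁻]^2 = (3s)^3 · (2s)^2 = 108s^5
108s^5 = 7.69×10⁻²⁸  ⇒  s^5 = 7.12×10⁻³⁰
s = (7.12×10⁻³⁰)^(1/5) = 1.48×10⁻⁶ mol/L

1.48×10⁻⁶ M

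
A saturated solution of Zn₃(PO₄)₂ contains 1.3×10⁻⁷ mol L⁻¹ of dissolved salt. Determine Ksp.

Zn₃(PO₄)₂(s) ⇌ 3 Zn²⁺(aq) + 2 PO₄³⁻(aq)
With molar solubility s: [Zn²⁺] = 3s, [PO₄³⁻] = 2s.
Ksp = [Zn²⁺]^3[PO₄³⁻]^2 = (3s)^3 · (2s)^2 = 108s^5
Ksp = 108 × (1.3×10⁻⁷)^5 = 4.0×10⁻³³

Ksp = 4.0×10⁻³³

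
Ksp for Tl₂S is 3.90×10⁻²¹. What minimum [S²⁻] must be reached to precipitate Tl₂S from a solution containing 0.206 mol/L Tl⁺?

A salt starts to precipitate once the ion product Q reaches its Ksp.
Tl₂S(s) ⇌ 2 Tl⁺(aq) + S²⁻(aq)
Ksp = [Tl⁺]^2[S²⁻] = [S²⁻](0.206)^2
[S²⁻] = 3.90×10⁻²¹ / (0.206)^2 = 9.19×10⁻²⁰
[S²⁻] = 9.19×10⁻²⁰ mol/L

9.19×10⁻²⁰ M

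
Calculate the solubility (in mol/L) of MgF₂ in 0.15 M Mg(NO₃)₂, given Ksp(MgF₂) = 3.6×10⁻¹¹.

7.7×10⁻⁶ M

MgF₂(s) ⇌ Mg²⁺(aq) + 2 F⁻(aq)
Let s be the solubility of MgF₂ here. The common ion gives [Mg²⁺] ≈ 0.15 M, and [F⁻] = 2s.
Ksp = [Mg²⁺][F⁻]^2 = (0.15)(2s)^2
(2s)^2 = 3.6×10⁻¹¹ / (0.15) = 2.4×10⁻¹⁰
s = 7.7×10⁻⁶ M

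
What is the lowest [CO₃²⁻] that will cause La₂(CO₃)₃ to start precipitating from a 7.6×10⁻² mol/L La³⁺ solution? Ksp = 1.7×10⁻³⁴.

3.1×10⁻¹¹ M

Precipitation of each salt begins when its ion product equals Ksp.
La₂(CO₃)₃(s) ⇌ 2 La³⁺(aq) + 3 CO₃²⁻(aq)
Ksp = [La³⁺]^2[CO₃²⁻]^3 = [CO₃²⁻]^3(7.6×10⁻²)^2
[CO₃²⁻]^3 = 1.7×10⁻³⁴ / (7.6×10⁻²)^2 = 2.9×10⁻³²
[CO₃²⁻] = 3.1×10⁻¹¹ mol/L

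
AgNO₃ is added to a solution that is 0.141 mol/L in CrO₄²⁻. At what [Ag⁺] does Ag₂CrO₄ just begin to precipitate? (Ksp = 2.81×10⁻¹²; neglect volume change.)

The threshold for precipitation is Q = Ksp.
Ag₂CrO₄(s) ⇌ 2 Ag⁺(aq) + CrO₄²⁻(aq)
Ksp = [Ag⁺]^2[CrO₄²⁻] = [Ag⁺]^2(0.141)
[Ag⁺]^2 = 2.81×10⁻¹² / (0.141) = 1.99×10⁻¹¹
[Ag⁺] = 4.46×10⁻⁶ mol/L

4.46×10⁻⁶ M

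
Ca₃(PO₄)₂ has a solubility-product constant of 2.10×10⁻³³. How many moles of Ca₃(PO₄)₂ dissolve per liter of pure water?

Ca₃(PO₄)₂(s) ⇌ 3 Ca²⁺(aq) + 2 PO₄³⁻(aq)
If s mol/L of Ca₃(PO₄)₂ dissolves, [Ca²⁺] = 3s and [PO₄³⁻] = 2s.
Ksp = [Ca²⁺]^3[PO₄³⁻]^2 = (3s)^3 · (2s)^2 = 108s^5
108s^5 = 2.10×10⁻³³  ⇒  s^5 = 1.94×10⁻³⁵
s = 1.14×10⁻⁷ mol/L

1.14×10⁻⁷ M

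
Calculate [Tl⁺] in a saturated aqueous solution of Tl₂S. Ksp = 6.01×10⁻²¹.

2.29×10⁻⁷ M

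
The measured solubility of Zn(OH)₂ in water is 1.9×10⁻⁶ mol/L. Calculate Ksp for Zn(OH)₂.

Zn(OH)₂(s) ⇌ Zn²⁺(aq) + 2 OH⁻(aq)
If s mol/L of Zn(OH)₂ dissolves, [Zn²⁺] = s and [OH⁻] = 2s.
Ksp = [Zn²⁺][OH⁻]^2 = s · (2s)^2 = 4s^3
Ksp = 4 × (1.9×10⁻⁶)^3 = 2.7×10⁻¹⁷

Ksp = 2.7×10⁻¹⁷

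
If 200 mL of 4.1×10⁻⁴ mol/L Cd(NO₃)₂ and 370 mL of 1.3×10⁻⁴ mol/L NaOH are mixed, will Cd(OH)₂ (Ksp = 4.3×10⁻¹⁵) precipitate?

Yes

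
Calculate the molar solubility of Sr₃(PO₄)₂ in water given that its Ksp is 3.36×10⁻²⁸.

1.25×10⁻⁶ M

Sr₃(PO₄)₂(s) ⇌ 3 Sr²⁺(aq) + 2 PO₄³⁻(aq)
With molar solubility s: [Sr²⁺] = 3s, [PO₄³⁻] = 2s.
Ksp = [Sr²⁺]^3[PO₄³⁻]^2 = (3s)^3 · (2s)^2 = 108s^5
108s^5 = 3.36×10⁻²⁸  ⇒  s^5 = 3.11×10⁻³⁰
s = (3.11×10⁻³⁰)^(1/5) = 1.25×10⁻⁶ mol/L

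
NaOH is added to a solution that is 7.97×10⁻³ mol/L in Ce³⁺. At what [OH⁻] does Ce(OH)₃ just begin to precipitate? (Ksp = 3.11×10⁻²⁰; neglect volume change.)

Each salt precipitates once Q = Ksp for that salt.
Ce(OH)₃(s) ⇌ Ce³⁺(aq) + 3 OH⁻(aq)
Ksp = [Ce³⁺][OH⁻]^3 = [OH⁻]^3(7.97×10⁻³)
[OH⁻]^3 = 3.11×10⁻²⁰ / (7.97×10⁻³) = 3.90×10⁻¹⁸
[OH⁻] = 1.57×10⁻⁶ mol/L

1.57×10⁻⁶ M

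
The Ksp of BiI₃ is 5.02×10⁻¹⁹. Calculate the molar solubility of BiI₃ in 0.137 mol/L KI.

1.95×10⁻¹⁶ M

BiI₃(s) ⇌ Bi³⁺(aq) + 3 I⁻(aq)
With I⁻ already at 0.137 mol/L and s small, take [I⁻] ≈ 0.137 mol/L and [Bi³⁺] = s.
Ksp = [Bi³⁺][I⁻]^3 = s(0.137)^3
s = 5.02×10⁻¹⁹ / (0.137)^3 = 1.95×10⁻¹⁶
s = 1.95×10⁻¹⁶ mol/L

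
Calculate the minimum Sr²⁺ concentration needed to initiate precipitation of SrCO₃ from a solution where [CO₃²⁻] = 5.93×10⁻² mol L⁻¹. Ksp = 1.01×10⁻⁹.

1.70×10⁻⁸ M

Precipitation of each salt begins when its ion product equals Ksp.
SrCO₃(s) ⇌ Sr²⁺(aq) + CO₃²⁻(aq)
Ksp = [Sr²⁺][CO₃²⁻] = [Sr²⁺](5.93×10⁻²)
[Sr²⁺] = 1.01×10⁻⁹ / (5.93×10⁻²) = 1.70×10⁻⁸
[Sr²⁺] = 1.70×10⁻⁸ mol L⁻¹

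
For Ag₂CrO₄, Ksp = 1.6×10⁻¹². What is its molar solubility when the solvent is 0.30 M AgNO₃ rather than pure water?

Ag₂CrO₄(s) ⇌ 2 Ag⁺(aq) + CrO₄²⁻(aq)
Ag⁺ is already present at 0.30 M. If s mol/L of Ag₂CrO₄ dissolves, [CrO₄²⁻] = s while [Ag⁺] ≈ 0.30 M.
Ksp = [Ag⁺]^2[CrO₄²⁻] = (0.30)^2s
s = 1.6×10⁻¹² / (0.30)^2 = 1.8×10⁻¹¹
s = 1.8×10⁻¹¹ M

1.8×10⁻¹¹ M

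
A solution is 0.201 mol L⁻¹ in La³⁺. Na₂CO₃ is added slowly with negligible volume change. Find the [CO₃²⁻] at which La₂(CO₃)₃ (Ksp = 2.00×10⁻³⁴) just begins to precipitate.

Each salt precipitates once Q = Ksp for that salt.
La₂(CO₃)₃(s) ⇌ 2 La³⁺(aq) + 3 CO₃²⁻(aq)
Ksp = [La³⁺]^2[CO₃²⁻]^3 = [CO₃²⁻]^3(0.201)^2
[CO₃²⁻]^3 = 2.00×10⁻³⁴ / (0.201)^2 = 4.95×10⁻³³
[CO₃²⁻] = 1.70×10⁻¹¹ mol L⁻¹

1.70×10⁻¹¹ M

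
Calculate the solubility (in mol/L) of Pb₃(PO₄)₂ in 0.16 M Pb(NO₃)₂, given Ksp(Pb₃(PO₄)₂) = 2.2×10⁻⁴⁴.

Pb₃(PO₄)₂(s) ⇌ 3 Pb²⁺(aq) + 2 PO₄³⁻(aq)
The solution already contains Pb²⁺ at 0.16 M. Let s be the molar solubility of Pb₃(PO₄)₂.
[Pb²⁺] ≈ 0.16 M (common ion dominates); [PO₄³⁻] = 2s.
Ksp = [Pb²⁺]^3[PO₄³⁻]^2 = (0.16)^3(2s)^2
(2s)^2 = 2.2×10⁻⁴⁴ / (0.16)^3 = 5.4×10⁻⁴²
s = 1.2×10⁻²¹ M

1.2×10⁻²¹ M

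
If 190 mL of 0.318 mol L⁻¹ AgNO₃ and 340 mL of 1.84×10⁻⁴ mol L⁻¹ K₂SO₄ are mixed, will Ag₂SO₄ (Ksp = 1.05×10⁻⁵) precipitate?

No

Total volume after mixing = 190 + 340 = 530 mL.
[Ag⁺] = (0.318)(190)/530 = 0.114 mol L⁻¹
[SO₄²⁻] = (1.84×10⁻⁴)(340)/530 = 1.18×10⁻⁴ mol L⁻¹
Q = [Ag⁺]^2[SO₄²⁻] = 1.53×10⁻⁶
Q < Ksp (1.53×10⁻⁶ vs 1.05×10⁻⁵); the solution remains unsaturated and no precipitate forms.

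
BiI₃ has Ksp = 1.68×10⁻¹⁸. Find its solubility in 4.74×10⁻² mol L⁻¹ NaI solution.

1.58×10⁻¹⁴ M

BiI₃(s) ⇌ Bi³⁺(aq) + 3 I⁻(aq)
The solution already contains I⁻ at 4.74×10⁻² mol L⁻¹. Let s be the molar solubility of BiI₃.
[I⁻] ≈ 4.74×10⁻² mol L⁻¹ (common ion dominates); [Bi³⁺] = s.
Ksp = [Bi³⁺][I⁻]^3 = s(4.74×10⁻²)^3
s = 1.68×10⁻¹⁸ / (4.74×10⁻²)^3 = 1.58×10⁻¹⁴
s = 1.58×10⁻¹⁴ mol L⁻¹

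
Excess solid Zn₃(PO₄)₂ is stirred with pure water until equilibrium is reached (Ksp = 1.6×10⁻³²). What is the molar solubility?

Zn₃(PO₄)₂(s) ⇌ 3 Zn²⁺(aq) + 2 PO₄³⁻(aq)
Call the molar solubility s, so that [Zn²⁺] = 3s and [PO₄³⁻] = 2s.
Ksp = [Zn²⁺]^3[PO₄³⁻]^2 = (3s)^3 · (2s)^2 = 108s^5
108s^5 = 1.6×10⁻³²  ⇒  s^5 = 1.5×10⁻³⁴
s = 1.7×10⁻⁷ M

1.7×10⁻⁷ M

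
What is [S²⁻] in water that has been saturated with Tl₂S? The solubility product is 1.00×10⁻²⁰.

Tl₂S(s) ⇌ 2 Tl⁺(aq) + S²⁻(aq)
With molar solubility s: [Tl⁺] = 2s, [S²⁻] = s.
Ksp = [Tl⁺]^2[S²⁻] = (2s)^2 · s = 4s^3 = 1.00×10⁻²⁰
s = 1.36×10⁻⁷ M
[S²⁻] = s = 1.36×10⁻⁷ M

1.36×10⁻⁷ M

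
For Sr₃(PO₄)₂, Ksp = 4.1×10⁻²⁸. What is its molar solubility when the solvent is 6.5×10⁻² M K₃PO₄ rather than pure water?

Sr₃(PO₄)₂(s) ⇌ 3 Sr²⁺(aq) + 2 PO₄³⁻(aq)
Let s be the solubility of Sr₃(PO₄)₂ here. The common ion gives [PO₄³⁻] ≈ 6.5×10⁻² M, and [Sr²⁺] = 3s.
Ksp = [Sr²⁺]^3[PO₄³⁻]^2 = (3s)^3(6.5×10⁻²)^2
(3s)^3 = 4.1×10⁻²⁸ / (6.5×10⁻²)^2 = 9.7×10⁻²⁶
s = 1.5×10⁻⁹ M

1.5×10⁻⁹ M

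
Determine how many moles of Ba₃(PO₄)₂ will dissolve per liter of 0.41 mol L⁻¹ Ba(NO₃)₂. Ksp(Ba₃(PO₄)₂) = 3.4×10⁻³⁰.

3.5×10⁻¹⁵ M

Ba₃(PO₄)₂(s) ⇌ 3 Ba²⁺(aq) + 2 PO₄³⁻(aq)
The solution already contains Ba²⁺ at 0.41 mol L⁻¹. Let s be the molar solubility of Ba₃(PO₄)₂.
[Ba²⁺] ≈ 0.41 mol L⁻¹ (common ion dominates); [PO₄³⁻] = 2s.
Ksp = [Ba²⁺]^3[PO₄³⁻]^2 = (0.41)^3(2s)^2
(2s)^2 = 3.4×10⁻³⁰ / (0.41)^3 = 4.9×10⁻²⁹
s = 3.5×10⁻¹⁵ mol L⁻¹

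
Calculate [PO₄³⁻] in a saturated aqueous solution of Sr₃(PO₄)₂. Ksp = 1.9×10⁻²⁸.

Sr₃(PO₄)₂(s) ⇌ 3 Sr²⁺(aq) + 2 PO₄³⁻(aq)
If s mol/L of Sr₃(PO₄)₂ dissolves, [Sr²⁺] = 3s and [PO₄³⁻] = 2s.
Ksp = [Sr²⁺]^3[PO₄³⁻]^2 = (3s)^3 · (2s)^2 = 108s^5 = 1.9×10⁻²⁸
s = 1.1×10⁻⁶ mol L⁻¹
[PO₄³⁻] = 2s = 2.2×10⁻⁶ mol L⁻¹

2.2×10⁻⁶ M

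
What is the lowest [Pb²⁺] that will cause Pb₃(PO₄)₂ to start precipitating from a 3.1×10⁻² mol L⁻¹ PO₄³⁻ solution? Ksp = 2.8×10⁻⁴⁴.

The threshold for precipitation is Q = Ksp.
Pb₃(PO₄)₂(s) ⇌ 3 Pb²⁺(aq) + 2 PO₄³⁻(aq)
Ksp = [Pb²⁺]^3[PO₄³⁻]^2 = [Pb²⁺]^3(3.1×10⁻²)^2
[Pb²⁺]^3 = 2.8×10⁻⁴⁴ / (3.1×10⁻²)^2 = 2.9×10⁻⁴¹
[Pb²⁺] = 3.1×10⁻¹⁴ mol L⁻¹

3.1×10⁻¹⁴ M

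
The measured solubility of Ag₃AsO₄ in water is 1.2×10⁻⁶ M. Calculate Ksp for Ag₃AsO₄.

Ksp = 5.6×10⁻²³

Ag₃AsO₄(s) ⇌ 3 Ag⁺(aq) + AsO₄³⁻(aq)
If s mol/L of Ag₃AsO₄ dissolves, [Ag⁺] = 3s and [AsO₄³⁻] = s.
Ksp = [Ag⁺]^3[AsO₄³⁻] = (3s)^3 · s = 27s^4
Ksp = 27 × (1.2×10⁻⁶)^4 = 5.6×10⁻²³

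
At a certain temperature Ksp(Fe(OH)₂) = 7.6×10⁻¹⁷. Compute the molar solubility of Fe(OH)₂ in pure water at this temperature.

Fe(OH)₂(s) ⇌ Fe²⁺(aq) + 2 OH⁻(aq)
If s mol/L of Fe(OH)₂ dissolves, [Fe²⁺] = s and [OH⁻] = 2s.
Ksp = [Fe²⁺][OH⁻]^2 = s · (2s)^2 = 4s^3
4s^3 = 7.6×10⁻¹⁷  ⇒  s^3 = 1.9×10⁻¹⁷
s = 2.7×10⁻⁶ M

2.7×10⁻⁶ M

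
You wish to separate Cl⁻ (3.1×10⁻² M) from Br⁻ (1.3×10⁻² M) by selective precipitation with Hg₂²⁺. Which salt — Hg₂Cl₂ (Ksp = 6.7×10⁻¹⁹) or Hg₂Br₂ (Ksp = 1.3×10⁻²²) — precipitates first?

Hg₂Br₂

The threshold for precipitation is Q = Ksp.
For Hg₂Cl₂: [Hg₂²⁺] = (Ksp/[Cl⁻]^2) = 7.0×10⁻¹⁶ M
For Hg₂Br₂: [Hg₂²⁺] = (Ksp/[Br⁻]^2) = 7.7×10⁻¹⁹ M
Since Hg₂Br₂ needs less Hg₂²⁺ to reach saturation, it precipitates first.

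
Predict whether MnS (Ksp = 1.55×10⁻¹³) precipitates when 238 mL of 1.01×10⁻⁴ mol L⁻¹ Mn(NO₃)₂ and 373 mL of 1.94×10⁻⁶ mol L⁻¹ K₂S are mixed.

After mixing, V = 238 mL + 373 mL = 611 mL.
[Mn²⁺] = (1.01×10⁻⁴)(238)/611 = 3.93×10⁻⁵ mol L⁻¹
[S²⁻] = (1.94×10⁻⁶)(373)/611 = 1.18×10⁻⁶ mol L⁻¹
Q = [Mn²⁺][S²⁻] = 4.66×10⁻¹¹
Q = 4.66×10⁻¹¹ > Ksp = 1.55×10⁻¹³, so the solution is supersaturated and MnS precipitates.

Yes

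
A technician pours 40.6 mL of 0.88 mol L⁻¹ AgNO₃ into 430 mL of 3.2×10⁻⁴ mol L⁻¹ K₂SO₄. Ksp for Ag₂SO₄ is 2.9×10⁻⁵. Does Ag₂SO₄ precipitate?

No

The combined volume is 470.6 mL.
[Ag⁺] = (0.88)(40.6)/470.6 = 7.6×10⁻² mol L⁻¹
[SO₄²⁻] = (3.2×10⁻⁴)(430)/470.6 = 2.9×10⁻⁴ mol L⁻¹
Q = [Ag⁺]^2[SO₄²⁻] = 1.7×10⁻⁶
Q < Ksp (1.7×10⁻⁶ vs 2.9×10⁻⁵); the solution remains unsaturated and no precipitate forms.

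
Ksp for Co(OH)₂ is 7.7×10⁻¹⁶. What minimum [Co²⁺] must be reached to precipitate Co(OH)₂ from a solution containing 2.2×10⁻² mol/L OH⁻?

Each salt precipitates once Q = Ksp for that salt.
Co(OH)₂(s) ⇌ Co²⁺(aq) + 2 OH⁻(aq)
Ksp = [Co²⁺][OH⁻]^2 = [Co²⁺](2.2×10⁻²)^2
[Co²⁺] = 7.7×10⁻¹⁶ / (2.2×10⁻²)^2 = 1.6×10⁻¹²
[Co²⁺] = 1.6×10⁻¹² mol/L

1.6×10⁻¹² M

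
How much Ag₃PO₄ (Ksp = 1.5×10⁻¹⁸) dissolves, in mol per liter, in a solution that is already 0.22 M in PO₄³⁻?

Ag₃PO₄(s) ⇌ 3 Ag⁺(aq) + PO₄³⁻(aq)
The solution already contains PO₄³⁻ at 0.22 M. Let s be the molar solubility of Ag₃PO₄.
[PO₄³⁻] ≈ 0.22 M (common ion dominates); [Ag⁺] = 3s.
Ksp = [Ag⁺]^3[PO₄³⁻] = (3s)^3(0.22)
(3s)^3 = 1.5×10⁻¹⁸ / (0.22) = 6.8×10⁻¹⁸
s = 6.3×10⁻⁷ M

6.3×10⁻⁷ M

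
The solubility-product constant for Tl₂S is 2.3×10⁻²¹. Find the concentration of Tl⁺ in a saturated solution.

1.7×10⁻⁷ M

Tl₂S(s) ⇌ 2 Tl⁺(aq) + S²⁻(aq)
If s mol/L of Tl₂S dissolves, [Tl⁺] = 2s and [S²⁻] = s.
Ksp = [Tl⁺]^2[S²⁻] = (2s)^2 · s = 4s^3 = 2.3×10⁻²¹
s = 8.3×10⁻⁸ mol L⁻¹
[Tl⁺] = 2s = 1.7×10⁻⁷ mol L⁻¹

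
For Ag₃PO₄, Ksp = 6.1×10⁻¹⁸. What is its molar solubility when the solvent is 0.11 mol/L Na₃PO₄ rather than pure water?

1.3×10⁻⁶ M

Ag₃PO₄(s) ⇌ 3 Ag⁺(aq) + PO₄³⁻(aq)
PO₄³⁻ is already present at 0.11 mol/L. If s mol/L of Ag₃PO₄ dissolves, [Ag⁺] = 3s while [PO₄³⁻] ≈ 0.11 mol/L.
Ksp = [Ag⁺]^3[PO₄³⁻] = (3s)^3(0.11)
(3s)^3 = 6.1×10⁻¹⁸ / (0.11) = 5.5×10⁻¹⁷
s = 1.3×10⁻⁶ mol/L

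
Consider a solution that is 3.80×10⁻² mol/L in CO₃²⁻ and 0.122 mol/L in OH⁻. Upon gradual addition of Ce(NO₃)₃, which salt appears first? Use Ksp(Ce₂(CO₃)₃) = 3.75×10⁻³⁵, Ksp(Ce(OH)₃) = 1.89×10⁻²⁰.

Ce(OH)₃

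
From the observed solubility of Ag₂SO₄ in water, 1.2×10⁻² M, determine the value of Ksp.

Ksp = 6.9×10⁻⁶

Ag₂SO₄(s) ⇌ 2 Ag⁺(aq) + SO₄²⁻(aq)
If s mol/L of Ag₂SO₄ dissolves, [Ag⁺] = 2s and [SO₄²⁻] = s.
Ksp = [Ag⁺]^2[SO₄²⁻] = (2s)^2 · s = 4s^3
Ksp = 4 × (1.2×10⁻²)^3 = 6.9×10⁻⁶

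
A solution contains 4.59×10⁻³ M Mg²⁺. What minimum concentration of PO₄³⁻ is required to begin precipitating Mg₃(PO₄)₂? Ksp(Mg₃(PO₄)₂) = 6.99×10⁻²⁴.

8.50×10⁻⁹ M

Precipitation begins when Q = Ksp.
Mg₃(PO₄)₂(s) ⇌ 3 Mg²⁺(aq) + 2 PO₄³⁻(aq)
Ksp = [Mg²⁺]^3[PO₄³⁻]^2 = [PO₄³⁻]^2(4.59×10⁻³)^3
[PO₄³⁻]^2 = 6.99×10⁻²⁴ / (4.59×10⁻³)^3 = 7.23×10⁻¹⁷
[PO₄³⁻] = 8.50×10⁻⁹ M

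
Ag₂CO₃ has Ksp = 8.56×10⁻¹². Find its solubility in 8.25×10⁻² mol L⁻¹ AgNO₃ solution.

1.26×10⁻⁹ M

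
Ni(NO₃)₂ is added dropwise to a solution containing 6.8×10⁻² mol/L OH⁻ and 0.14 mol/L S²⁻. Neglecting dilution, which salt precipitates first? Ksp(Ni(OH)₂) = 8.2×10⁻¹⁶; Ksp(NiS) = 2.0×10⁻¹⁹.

Precipitation of each salt begins when its ion product equals Ksp.
For Ni(OH)₂: [Ni²⁺] = (Ksp/[OH⁻]^2) = 1.8×10⁻¹³ mol/L
For NiS: [Ni²⁺] = (Ksp/[S²⁻]) = 1.4×10⁻¹⁸ mol/L
NiS requires the lower [Ni²⁺], so it precipitates first.

NiS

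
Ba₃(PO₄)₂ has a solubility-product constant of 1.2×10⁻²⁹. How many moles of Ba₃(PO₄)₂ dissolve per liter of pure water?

Ba₃(PO₄)₂(s) ⇌ 3 Ba²⁺(aq) + 2 PO₄³⁻(aq)
Let s be the molar solubility. Then [Ba²⁺] = 3s and [PO₄³⁻] = 2s.
Ksp = [Ba²⁺]^3[PO₄³⁻]^2 = (3s)^3 · (2s)^2 = 108s^5
108s^5 = 1.2×10⁻²⁹  ⇒  s^5 = 1.1×10⁻³¹
s = 6.4×10⁻⁷ M

6.4×10⁻⁷ M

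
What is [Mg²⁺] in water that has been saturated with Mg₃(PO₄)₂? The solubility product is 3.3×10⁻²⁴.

Mg₃(PO₄)₂(s) ⇌ 3 Mg²⁺(aq) + 2 PO₄³⁻(aq)
Let s be the molar solubility. Then [Mg²⁺] = 3s and [PO₄³⁻] = 2s.
Ksp = [Mg²⁺]^3[PO₄³⁻]^2 = (3s)^3 · (2s)^2 = 108s^5 = 3.3×10⁻²⁴
s = 7.9×10⁻⁶ mol L⁻¹
[Mg²⁺] = 3s = 2.4×10⁻⁵ mol L⁻¹

2.4×10⁻⁵ M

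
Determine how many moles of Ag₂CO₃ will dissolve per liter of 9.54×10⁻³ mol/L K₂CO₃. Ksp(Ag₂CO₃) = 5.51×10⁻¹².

Ag₂CO₃(s) ⇌ 2 Ag⁺(aq) + CO₃²⁻(aq)
CO₃²⁻ is already present at 9.54×10⁻³ mol/L. If s mol/L of Ag₂CO₃ dissolves, [Ag⁺] = 2s while [CO₃²⁻] ≈ 9.54×10⁻³ mol/L.
Ksp = [Ag⁺]^2[CO₃²⁻] = (2s)^2(9.54×10⁻³)
(2s)^2 = 5.51×10⁻¹² / (9.54×10⁻³) = 5.78×10⁻¹⁰
s = 1.20×10⁻⁵ mol/L

1.20×10⁻⁵ M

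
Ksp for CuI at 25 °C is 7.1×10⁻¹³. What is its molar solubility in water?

CuI(s) ⇌ Cu⁺(aq) + I⁻(aq)
For each mole of CuI that dissolves per liter, [Cu⁺] = s and [I⁻] = s; let s denote this solubility.
Ksp = [Cu⁺][I⁻] = s · s = s^2
s^2 = 7.1×10⁻¹³
s = (7.1×10⁻¹³)^(1/2) = 8.4×10⁻⁷ mol/L

8.4×10⁻⁷ M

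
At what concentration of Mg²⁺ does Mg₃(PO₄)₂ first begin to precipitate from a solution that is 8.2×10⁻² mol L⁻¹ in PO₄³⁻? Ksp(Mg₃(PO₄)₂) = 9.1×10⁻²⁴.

Precipitation of each salt begins when its ion product equals Ksp.
Mg₃(PO₄)₂(s) ⇌ 3 Mg²⁺(aq) + 2 PO₄³⁻(aq)
Ksp = [Mg²⁺]^3[PO₄³⁻]^2 = [Mg²⁺]^3(8.2×10⁻²)^2
[Mg²⁺]^3 = 9.1×10⁻²⁴ / (8.2×10⁻²)^2 = 1.4×10⁻²¹
[Mg²⁺] = 1.1×10⁻⁷ mol L⁻¹

1.1×10⁻⁷ M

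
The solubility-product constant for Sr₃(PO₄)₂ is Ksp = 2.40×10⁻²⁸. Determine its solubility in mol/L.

Sr₃(PO₄)₂(s) ⇌ 3 Sr²⁺(aq) + 2 PO₄³⁻(aq)
If s mol/L of Sr₃(PO₄)₂ dissolves, [Sr²⁺] = 3s and [PO₄³⁻] = 2s.
Ksp = [Sr²⁺]^3[PO₄³⁻]^2 = (3s)^3 · (2s)^2 = 108s^5
108s^5 = 2.40×10⁻²⁸  ⇒  s^5 = 2.22×10⁻³⁰
Taking the 5th root, s = 1.17×10⁻⁶ mol L⁻¹.

1.17×10⁻⁶ M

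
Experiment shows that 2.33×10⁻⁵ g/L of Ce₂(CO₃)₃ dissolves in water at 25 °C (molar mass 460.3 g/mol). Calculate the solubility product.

Convert to molarity: s = 2.33×10⁻⁵ / 460.3 = 5.0619×10⁻⁸ mol/L
Ce₂(CO₃)₃(s) ⇌ 2 Ce³⁺(aq) + 3 CO₃²⁻(aq)
For each mole of Ce₂(CO₃)₃ that dissolves per liter, [Ce³⁺] = 2s and [CO₃²⁻] = 3s; let s denote this solubility.
Ksp = [Ce³⁺]^2[CO₃²⁻]^3 = (2s)^2 · (3s)^3 = 108s^5
Ksp = 108 × (5.0619×10⁻⁸)^5 = 3.59×10⁻³⁵

Ksp = 3.59×10⁻³⁵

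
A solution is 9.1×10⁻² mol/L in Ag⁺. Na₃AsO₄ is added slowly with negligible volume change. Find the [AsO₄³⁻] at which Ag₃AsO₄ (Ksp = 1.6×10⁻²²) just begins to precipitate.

2.1×10⁻¹⁹ M

Precipitation begins when Q = Ksp.
Ag₃AsO₄(s) ⇌ 3 Ag⁺(aq) + AsO₄³⁻(aq)
Ksp = [Ag⁺]^3[AsO₄³⁻] = [AsO₄³⁻](9.1×10⁻²)^3
[AsO₄³⁻] = 1.6×10⁻²² / (9.1×10⁻²)^3 = 2.1×10⁻¹⁹
[AsO₄³⁻] = 2.1×10⁻¹⁹ mol/L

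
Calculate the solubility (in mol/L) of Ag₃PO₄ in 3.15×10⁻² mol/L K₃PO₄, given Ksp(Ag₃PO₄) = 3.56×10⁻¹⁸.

1.61×10⁻⁶ M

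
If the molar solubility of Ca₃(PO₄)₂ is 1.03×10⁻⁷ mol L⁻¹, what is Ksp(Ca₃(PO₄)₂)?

Ksp = 1.25×10⁻³³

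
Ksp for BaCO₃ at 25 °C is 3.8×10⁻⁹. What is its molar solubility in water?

6.2×10⁻⁵ M

BaCO₃(s) ⇌ Ba²⁺(aq) + CO₃²⁻(aq)
Call the molar solubility s, so that [Ba²⁺] = s and [CO₃²⁻] = s.
Ksp = [Ba²⁺][CO₃²⁻] = s · s = s^2
s^2 = 3.8×10⁻⁹
s = (3.8×10⁻⁹)^(1/2) = 6.2×10⁻⁵ mol/L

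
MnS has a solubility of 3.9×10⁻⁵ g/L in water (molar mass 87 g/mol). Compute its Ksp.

Ksp = 2.0×10⁻¹³

Molar solubility s = (3.9×10⁻⁵ g/L) / (87 g/mol) = 4.483×10⁻⁷ mol/L
MnS(s) ⇌ Mn²⁺(aq) + S²⁻(aq)
With molar solubility s: [Mn²⁺] = s, [S²⁻] = s.
Ksp = [Mn²⁺][S²⁻] = s · s = s^2
Ksp = (4.483×10⁻⁷)^2 = 2.0×10⁻¹³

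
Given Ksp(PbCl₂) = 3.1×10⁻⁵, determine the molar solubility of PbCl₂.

PbCl₂(s) ⇌ Pb²⁺(aq) + 2 Cl⁻(aq)
For each mole of PbCl₂ that dissolves per liter, [Pb²⁺] = s and [Cl⁻] = 2s; let s denote this solubility.
Ksp = [Pb²⁺][Cl⁻]^2 = s · (2s)^2 = 4s^3
4s^3 = 3.1×10⁻⁵  ⇒  s^3 = 7.8×10⁻⁶
Taking the 3rd root, s = 2.0×10⁻² mol/L.

2.0×10⁻² M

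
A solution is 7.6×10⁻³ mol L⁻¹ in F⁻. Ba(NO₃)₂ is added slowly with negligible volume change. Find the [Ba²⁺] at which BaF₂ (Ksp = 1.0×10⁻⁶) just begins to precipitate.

1.7×10⁻² M

Precipitation begins when Q = Ksp.
BaF₂(s) ⇌ Ba²⁺(aq) + 2 F⁻(aq)
Ksp = [Ba²⁺][F⁻]^2 = [Ba²⁺](7.6×10⁻³)^2
[Ba²⁺] = 1.0×10⁻⁶ / (7.6×10⁻³)^2 = 1.7×10⁻²
[Ba²⁺] = 1.7×10⁻² mol L⁻¹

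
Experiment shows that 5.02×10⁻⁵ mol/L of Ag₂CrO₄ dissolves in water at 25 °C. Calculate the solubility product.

Ag₂CrO₄(s) ⇌ 2 Ag⁺(aq) + CrO₄²⁻(aq)
Call the molar solubility s, so that [Ag⁺] = 2s and [CrO₄²⁻] = s.
Ksp = [Ag⁺]^2[CrO₄²⁻] = (2s)^2 · s = 4s^3
Ksp = 4 × (5.02×10⁻⁵)^3 = 5.06×10⁻¹³

Ksp = 5.06×10⁻¹³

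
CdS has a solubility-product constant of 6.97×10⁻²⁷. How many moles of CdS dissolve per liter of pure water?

8.35×10⁻¹⁴ M

CdS(s) ⇌ Cd²⁺(aq) + S²⁻(aq)
Call the molar solubility s, so that [Cd²⁺] = s and [S²⁻] = s.
Ksp = [Cd²⁺][S²⁻] = s · s = s^2
s^2 = 6.97×10⁻²⁷
Taking the 2nd root, s = 8.35×10⁻¹⁴ mol/L.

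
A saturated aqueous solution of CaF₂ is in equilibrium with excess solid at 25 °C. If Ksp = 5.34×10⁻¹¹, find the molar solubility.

CaF₂(s) ⇌ Ca²⁺(aq) + 2 F⁻(aq)
If s mol/L of CaF₂ dissolves, [Ca²⁺] = s and [F⁻] = 2s.
Ksp = [Ca²⁺][F⁻]^2 = s · (2s)^2 = 4s^3
4s^3 = 5.34×10⁻¹¹  ⇒  s^3 = 1.34×10⁻¹¹
s = (1.34×10⁻¹¹)^(1/3) = 2.37×10⁻⁴ mol L⁻¹

2.37×10⁻⁴ M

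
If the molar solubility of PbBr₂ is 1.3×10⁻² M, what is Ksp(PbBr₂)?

Ksp = 8.8×10⁻⁶

PbBr₂(s) ⇌ Pb²⁺(aq) + 2 Br⁻(aq)
For each mole of PbBr₂ that dissolves per liter, [Pb²⁺] = s and [Br⁻] = 2s; let s denote this solubility.
Ksp = [Pb²⁺][Br⁻]^2 = s · (2s)^2 = 4s^3
Ksp = 4 × (1.3×10⁻²)^3 = 8.8×10⁻⁶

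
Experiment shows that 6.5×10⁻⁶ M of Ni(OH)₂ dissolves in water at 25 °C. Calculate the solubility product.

Ni(OH)₂(s) ⇌ Ni²⁺(aq) + 2 OH⁻(aq)
Let s be the molar solubility. Then [Ni²⁺] = s and [OH⁻] = 2s.
Ksp = [Ni²⁺][OH⁻]^2 = s · (2s)^2 = 4s^3
Ksp = 4 × (6.5×10⁻⁶)^3 = 1.1×10⁻¹⁵

Ksp = 1.1×10⁻¹⁵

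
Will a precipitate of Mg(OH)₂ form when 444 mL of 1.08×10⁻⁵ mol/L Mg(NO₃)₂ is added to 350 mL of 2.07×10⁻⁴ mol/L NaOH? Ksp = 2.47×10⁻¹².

No

Total volume after mixing = 444 + 350 = 794 mL.
[Mg²⁺] = (1.08×10⁻⁵)(444)/794 = 6.04×10⁻⁶ mol/L
[OH⁻] = (2.07×10⁻⁴)(350)/794 = 9.12×10⁻⁵ mol/L
Q = [Mg²⁺][OH⁻]^2 = 5.03×10⁻¹⁴
Since Q (5.03×10⁻¹⁴) is less than Ksp (2.47×10⁻¹²), no Mg(OH)₂ precipitates.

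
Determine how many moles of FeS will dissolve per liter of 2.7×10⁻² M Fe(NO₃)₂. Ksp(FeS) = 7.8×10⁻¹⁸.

FeS(s) ⇌ Fe²⁺(aq) + S²⁻(aq)
With Fe²⁺ already at 2.7×10⁻² M and s small, take [Fe²⁺] ≈ 2.7×10⁻² M and [S²⁻] = s.
Ksp = [Fe²⁺][S²⁻] = (2.7×10⁻²)s
s = 7.8×10⁻¹⁸ / (2.7×10⁻²) = 2.9×10⁻¹⁶
s = 2.9×10⁻¹⁶ M

2.9×10⁻¹⁶ M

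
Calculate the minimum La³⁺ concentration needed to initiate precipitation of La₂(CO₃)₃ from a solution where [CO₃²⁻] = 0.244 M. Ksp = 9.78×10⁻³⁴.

2.59×10⁻¹⁶ M

The threshold for precipitation is Q = Ksp.
La₂(CO₃)₃(s) ⇌ 2 La³⁺(aq) + 3 CO₃²⁻(aq)
Ksp = [La³⁺]^2[CO₃²⁻]^3 = [La³⁺]^2(0.244)^3
[La³⁺]^2 = 9.78×10⁻³⁴ / (0.244)^3 = 6.73×10⁻³²
[La³⁺] = 2.59×10⁻¹⁶ M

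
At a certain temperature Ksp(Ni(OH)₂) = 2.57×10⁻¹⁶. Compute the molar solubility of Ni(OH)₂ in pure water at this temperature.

4.01×10⁻⁶ M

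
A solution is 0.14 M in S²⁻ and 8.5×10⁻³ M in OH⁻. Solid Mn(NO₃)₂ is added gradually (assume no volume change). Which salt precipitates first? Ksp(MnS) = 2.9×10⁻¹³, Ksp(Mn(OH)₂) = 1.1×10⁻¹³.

A salt starts to precipitate once the ion product Q reaches its Ksp.
For MnS: [Mn²⁺] = (Ksp/[S²⁻]) = 2.1×10⁻¹² M
For Mn(OH)₂: [Mn²⁺] = (Ksp/[OH⁻]^2) = 1.5×10⁻⁹ M
MnS requires the lower [Mn²⁺], so it precipitates first.

MnS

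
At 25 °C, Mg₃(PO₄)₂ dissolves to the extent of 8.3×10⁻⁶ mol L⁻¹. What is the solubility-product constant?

Ksp = 4.3×10⁻²⁴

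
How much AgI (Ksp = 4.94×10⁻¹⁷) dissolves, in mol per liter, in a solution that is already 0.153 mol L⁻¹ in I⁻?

3.23×10⁻¹⁶ M

AgI(s) ⇌ Ag⁺(aq) + I⁻(aq)
With I⁻ already at 0.153 mol L⁻¹ and s small, take [I⁻] ≈ 0.153 mol L⁻¹ and [Ag⁺] = s.
Ksp = [Ag⁺][I⁻] = s(0.153)
s = 4.94×10⁻¹⁷ / (0.153) = 3.23×10⁻¹⁶
s = 3.23×10⁻¹⁶ mol L⁻¹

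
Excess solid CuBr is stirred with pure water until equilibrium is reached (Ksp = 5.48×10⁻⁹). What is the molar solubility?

CuBr(s) ⇌ Cu⁺(aq) + Br⁻(aq)
With molar solubility s: [Cu⁺] = s, [Br⁻] = s.
Ksp = [Cu⁺][Br⁻] = s · s = s^2
s^2 = 5.48×10⁻⁹
s = 7.40×10⁻⁵ mol L⁻¹

7.40×10⁻⁵ M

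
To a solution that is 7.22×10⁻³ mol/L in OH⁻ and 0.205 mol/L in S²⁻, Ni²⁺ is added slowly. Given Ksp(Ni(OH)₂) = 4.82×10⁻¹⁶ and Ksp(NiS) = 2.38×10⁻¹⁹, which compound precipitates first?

NiS

The threshold for precipitation is Q = Ksp.
For Ni(OH)₂: [Ni²⁺] = (Ksp/[OH⁻]^2) = 9.25×10⁻¹² mol/L
For NiS: [Ni²⁺] = (Ksp/[S²⁻]) = 1.16×10⁻¹⁸ mol/L
NiS requires the lower [Ni²⁺], so it precipitates first.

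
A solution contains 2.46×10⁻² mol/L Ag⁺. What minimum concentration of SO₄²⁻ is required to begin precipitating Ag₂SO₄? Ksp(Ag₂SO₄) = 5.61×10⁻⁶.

9.27×10⁻³ M

The threshold for precipitation is Q = Ksp.
Ag₂SO₄(s) ⇌ 2 Ag⁺(aq) + SO₄²⁻(aq)
Ksp = [Ag⁺]^2[SO₄²⁻] = [SO₄²⁻](2.46×10⁻²)^2
[SO₄²⁻] = 5.61×10⁻⁶ / (2.46×10⁻²)^2 = 9.27×10⁻³
[SO₄²⁻] = 9.27×10⁻³ mol/L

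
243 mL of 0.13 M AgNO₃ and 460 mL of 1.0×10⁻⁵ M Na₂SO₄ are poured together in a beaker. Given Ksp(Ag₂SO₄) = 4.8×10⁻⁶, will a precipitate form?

No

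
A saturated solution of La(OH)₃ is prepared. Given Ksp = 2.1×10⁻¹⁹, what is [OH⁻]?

2.8×10⁻⁵ M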